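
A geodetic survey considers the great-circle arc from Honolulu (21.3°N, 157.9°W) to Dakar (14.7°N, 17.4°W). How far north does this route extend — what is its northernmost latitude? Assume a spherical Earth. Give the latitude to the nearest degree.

The great circle lies in the plane with unit normal n̂ = (p₁ × p₂)/|p₁ × p₂|.
Here n̂_z ≈ +0.719; the vertex latitude is φ_max = arccos|n̂_z| ≈ 44.1°.

≈ 44°N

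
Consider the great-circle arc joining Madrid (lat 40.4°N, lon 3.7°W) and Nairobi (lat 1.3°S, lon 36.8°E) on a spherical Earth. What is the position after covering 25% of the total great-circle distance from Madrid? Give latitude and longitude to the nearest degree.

≈ lat 31°N, lon 9°E

Write both endpoints as unit vectors p₁, p₂ with components (cos φ cos λ, cos φ sin λ, sin φ).
The central angle between the endpoints is δ = arccos(p₁·p₂) ≈ 0.971 rad (55.7°).
Interpolate at f = 0.25 with slerp weights a = sin((1−f)δ)/sin δ ≈ 0.806, b = sin(fδ)/sin δ ≈ 0.291.
p = a·p₁ + b·p₂ ≈ (0.846, 0.135, 0.516); φ = arcsin(p_z) ≈ 31.06°, λ = atan2(p_y, p_x) ≈ 9.05°.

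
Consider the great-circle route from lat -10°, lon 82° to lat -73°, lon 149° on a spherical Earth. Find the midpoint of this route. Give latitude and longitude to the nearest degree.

Write both endpoints as unit vectors p₁, p₂ with components (cos φ cos λ, cos φ sin λ, sin φ).
The central angle between the endpoints is δ = arccos(p₁·p₂) ≈ 1.288 rad (73.8°).
Interpolate at f = 1/2 with slerp weights a = sin((1−f)δ)/sin δ ≈ 0.625, b = sin(fδ)/sin δ ≈ 0.625.
p = a·p₁ + b·p₂ ≈ (-0.071, 0.704, -0.707); φ = arcsin(p_z) ≈ -44.96°, λ = atan2(p_y, p_x) ≈ 95.76°.

≈ lat -45°, lon 96°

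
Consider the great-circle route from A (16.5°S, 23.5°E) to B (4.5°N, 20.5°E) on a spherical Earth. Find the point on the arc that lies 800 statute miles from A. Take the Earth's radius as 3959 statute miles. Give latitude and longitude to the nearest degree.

≈ (5°S, 22°E)

Convert each endpoint to a unit vector on the sphere (x = cos φ cos λ, y = cos φ sin λ, z = sin φ).
The central angle between the endpoints is δ = arccos(p₁·p₂) ≈ 0.370 rad (21.2°). The total great-circle distance is δ·R ≈ 0.370 × 3959 ≈ 1465 mi, so the target fraction is f = 800/1465 ≈ 0.546.
Interpolate at f ≈ 0.546 with slerp weights a = sin((1−f)δ)/sin δ ≈ 0.462, b = sin(fδ)/sin δ ≈ 0.555.
p = a·p₁ + b·p₂ ≈ (0.925, 0.370, -0.088); φ = arcsin(p_z) ≈ -5.04°, λ = atan2(p_y, p_x) ≈ 21.83°.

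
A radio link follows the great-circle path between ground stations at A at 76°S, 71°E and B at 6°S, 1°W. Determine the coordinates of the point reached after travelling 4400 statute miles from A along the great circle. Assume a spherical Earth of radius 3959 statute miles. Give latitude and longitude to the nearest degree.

≈ 22°S, 3°E

Write both endpoints as unit vectors p₁, p₂ with components (cos φ cos λ, cos φ sin λ, sin φ).
The central angle between the endpoints is δ = arccos(p₁·p₂) ≈ 1.394 rad (79.9°). The total great-circle distance is δ·R ≈ 1.394 × 3959 ≈ 5519 mi, so the target fraction is f = 4400/5519 ≈ 0.797.
Interpolate at f ≈ 0.797 with slerp weights a = sin((1−f)δ)/sin δ ≈ 0.283, b = sin(fδ)/sin δ ≈ 0.910.
p = a·p₁ + b·p₂ ≈ (0.928, 0.049, -0.370); φ = arcsin(p_z) ≈ -21.72°, λ = atan2(p_y, p_x) ≈ 3.02°.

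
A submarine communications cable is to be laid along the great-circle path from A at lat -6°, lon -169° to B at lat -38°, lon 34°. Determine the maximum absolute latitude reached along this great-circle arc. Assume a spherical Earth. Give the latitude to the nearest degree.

≈ -66°

The great circle lies in the plane with unit normal n̂ = (p₁ × p₂)/|p₁ × p₂|.
Here n̂_z ≈ -0.406; the vertex latitude is φ_max = arccos|n̂_z| ≈ 66.0°.
Check via Clairaut: cos φ_max = |cos φ₁| · sin C = cos(6.0°)·sin(155.9°) ≈ 0.406, again giving ≈ 66.0°.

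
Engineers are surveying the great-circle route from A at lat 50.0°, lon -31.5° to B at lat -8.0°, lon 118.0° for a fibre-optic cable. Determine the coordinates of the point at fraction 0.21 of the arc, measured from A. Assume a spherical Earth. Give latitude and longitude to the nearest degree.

≈ lat 64°, lon 14°

Write both endpoints as unit vectors p₁, p₂ with components (cos φ cos λ, cos φ sin λ, sin φ).
The central angle between the endpoints is δ = arccos(p₁·p₂) ≈ 2.285 rad (130.9°).
Interpolate at f = 0.21 with slerp weights a = sin((1−f)δ)/sin δ ≈ 1.287, b = sin(fδ)/sin δ ≈ 0.611.
p = a·p₁ + b·p₂ ≈ (0.421, 0.102, 0.901); φ = arcsin(p_z) ≈ 64.30°, λ = atan2(p_y, p_x) ≈ 13.59°.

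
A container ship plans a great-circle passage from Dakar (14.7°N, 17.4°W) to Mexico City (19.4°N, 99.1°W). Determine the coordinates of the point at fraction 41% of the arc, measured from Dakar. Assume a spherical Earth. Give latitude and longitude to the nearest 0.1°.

≈ 21.4°N, 50.1°W

The haversine formula gives a central angle δ ≈ 1.353 rad (77.5°) between the endpoints.
Interpolate at f = 0.41 with slerp weights a = sin((1−f)δ)/sin δ ≈ 0.734, b = sin(fδ)/sin δ ≈ 0.539.
p = a·p₁ + b·p₂ ≈ (0.597, -0.715, 0.365); φ = arcsin(p_z) ≈ 21.43°, λ = atan2(p_y, p_x) ≈ -50.15°.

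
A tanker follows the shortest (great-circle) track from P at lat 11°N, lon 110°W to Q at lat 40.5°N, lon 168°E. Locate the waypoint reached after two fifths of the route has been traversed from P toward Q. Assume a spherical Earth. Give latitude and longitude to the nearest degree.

≈ lat 29°N, lon 137°W

The haversine formula gives a central angle δ ≈ 1.341 rad (76.8°) between the endpoints.
Interpolate at f = 2/5 with slerp weights a = sin((1−f)δ)/sin δ ≈ 0.740, b = sin(fδ)/sin δ ≈ 0.525.
p = a·p₁ + b·p₂ ≈ (-0.639, -0.600, 0.482); φ = arcsin(p_z) ≈ 28.82°, λ = atan2(p_y, p_x) ≈ -136.81°.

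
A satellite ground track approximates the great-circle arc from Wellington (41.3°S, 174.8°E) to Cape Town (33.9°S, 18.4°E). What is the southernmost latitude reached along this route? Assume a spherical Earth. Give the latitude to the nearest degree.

The great circle lies in the plane with unit normal n̂ = (p₁ × p₂)/|p₁ × p₂|.
Here n̂_z ≈ -0.255; the vertex latitude is φ_max = arccos|n̂_z| ≈ 75.2°.
Check via Clairaut: cos φ_max = |cos φ₁| · sin C = cos(41.3°)·sin(160.2°) ≈ 0.255, again giving ≈ 75.2°.

≈ 75°S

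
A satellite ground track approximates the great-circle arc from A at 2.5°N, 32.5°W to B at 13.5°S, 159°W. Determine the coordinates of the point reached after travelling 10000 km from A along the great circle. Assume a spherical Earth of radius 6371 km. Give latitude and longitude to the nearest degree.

≈ 15°S, 122°W

Convert each endpoint to a unit vector on the sphere (x = cos φ cos λ, y = cos φ sin λ, z = sin φ).
The central angle between the endpoints is δ = arccos(p₁·p₂) ≈ 2.199 rad (126.0°). The total great-circle distance is δ·R ≈ 2.199 × 6371 ≈ 14012 km, so the target fraction is f = 10000/14012 ≈ 0.714.
Interpolate at f ≈ 0.714 with slerp weights a = sin((1−f)δ)/sin δ ≈ 0.728, b = sin(fδ)/sin δ ≈ 1.236.
p = a·p₁ + b·p₂ ≈ (-0.509, -0.822, -0.257); φ = arcsin(p_z) ≈ -14.88°, λ = atan2(p_y, p_x) ≈ -121.76°.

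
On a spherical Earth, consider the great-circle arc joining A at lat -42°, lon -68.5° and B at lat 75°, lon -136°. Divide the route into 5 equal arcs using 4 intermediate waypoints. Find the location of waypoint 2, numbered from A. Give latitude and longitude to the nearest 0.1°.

Convert each endpoint to a unit vector on the sphere (x = cos φ cos λ, y = cos φ sin λ, z = sin φ).
The central angle between the endpoints is δ = arccos(p₁·p₂) ≈ 2.181 rad (124.9°).
Interpolate at f = 2/5 with slerp weights a = sin((1−f)δ)/sin δ ≈ 1.178, b = sin(fδ)/sin δ ≈ 0.934.
p = a·p₁ + b·p₂ ≈ (0.147, -0.983, 0.114); φ = arcsin(p_z) ≈ 6.55°, λ = atan2(p_y, p_x) ≈ -81.49°.

≈ lat 6.5°, lon -81.5°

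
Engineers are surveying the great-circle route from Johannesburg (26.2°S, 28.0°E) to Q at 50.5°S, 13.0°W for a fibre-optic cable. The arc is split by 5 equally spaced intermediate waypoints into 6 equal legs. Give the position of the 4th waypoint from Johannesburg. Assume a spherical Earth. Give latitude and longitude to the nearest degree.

≈ 44°S, 4°E

From cos δ = sin φ₁ sin φ₂ + cos φ₁ cos φ₂ cos Δλ, the central angle is δ ≈ 0.690 rad (39.5°).
Interpolate at f = 4/6 with slerp weights a = sin((1−f)δ)/sin δ ≈ 0.358, b = sin(fδ)/sin δ ≈ 0.697.
p = a·p₁ + b·p₂ ≈ (0.716, 0.051, -0.696); φ = arcsin(p_z) ≈ -44.13°, λ = atan2(p_y, p_x) ≈ 4.08°.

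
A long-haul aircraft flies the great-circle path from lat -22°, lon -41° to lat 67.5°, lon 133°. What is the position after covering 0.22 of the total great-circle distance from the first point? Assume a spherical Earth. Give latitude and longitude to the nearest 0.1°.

≈ lat 7.5°, lon -39.4°

Write both endpoints as unit vectors p₁, p₂ with components (cos φ cos λ, cos φ sin λ, sin φ).
The central angle between the endpoints is δ = arccos(p₁·p₂) ≈ 2.345 rad (134.3°).
Interpolate at f = 0.22 with slerp weights a = sin((1−f)δ)/sin δ ≈ 1.352, b = sin(fδ)/sin δ ≈ 0.690.
p = a·p₁ + b·p₂ ≈ (0.766, -0.629, 0.131); φ = arcsin(p_z) ≈ 7.51°, λ = atan2(p_y, p_x) ≈ -39.41°.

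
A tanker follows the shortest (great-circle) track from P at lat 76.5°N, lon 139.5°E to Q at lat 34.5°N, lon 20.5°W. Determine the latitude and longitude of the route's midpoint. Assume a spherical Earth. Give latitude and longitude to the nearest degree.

≈ lat 68°N, lon 13°W

Convert each endpoint to a unit vector on the sphere (x = cos φ cos λ, y = cos φ sin λ, z = sin φ).
The central angle between the endpoints is δ = arccos(p₁·p₂) ≈ 1.192 rad (68.3°).
Interpolate at f = 1/2 with slerp weights a = sin((1−f)δ)/sin δ ≈ 0.604, b = sin(fδ)/sin δ ≈ 0.604.
p = a·p₁ + b·p₂ ≈ (0.359, -0.083, 0.930); φ = arcsin(p_z) ≈ 68.38°, λ = atan2(p_y, p_x) ≈ -12.98°.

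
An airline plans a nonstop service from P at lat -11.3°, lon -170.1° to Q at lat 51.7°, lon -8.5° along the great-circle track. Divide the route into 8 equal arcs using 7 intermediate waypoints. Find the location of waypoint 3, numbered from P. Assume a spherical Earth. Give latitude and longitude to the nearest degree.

≈ lat 38°, lon -154°

Write both endpoints as unit vectors p₁, p₂ with components (cos φ cos λ, cos φ sin λ, sin φ).
The central angle between the endpoints is δ = arccos(p₁·p₂) ≈ 2.390 rad (136.9°).
Interpolate at f = 3/8 with slerp weights a = sin((1−f)δ)/sin δ ≈ 1.460, b = sin(fδ)/sin δ ≈ 1.143.
p = a·p₁ + b·p₂ ≈ (-0.709, -0.351, 0.611); φ = arcsin(p_z) ≈ 37.69°, λ = atan2(p_y, p_x) ≈ -153.68°.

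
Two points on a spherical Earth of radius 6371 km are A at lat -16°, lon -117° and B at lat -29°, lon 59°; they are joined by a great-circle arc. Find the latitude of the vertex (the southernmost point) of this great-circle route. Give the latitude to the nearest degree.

The great circle lies in the plane with unit normal n̂ = (p₁ × p₂)/|p₁ × p₂|.
Here n̂_z ≈ +0.083; the vertex latitude is φ_max = arccos|n̂_z| ≈ 85.3°.
Check via Clairaut: cos φ_max = |cos φ₁| · sin C = cos(16.0°)·sin(175.1°) ≈ 0.083, again giving ≈ 85.3°.

≈ -85°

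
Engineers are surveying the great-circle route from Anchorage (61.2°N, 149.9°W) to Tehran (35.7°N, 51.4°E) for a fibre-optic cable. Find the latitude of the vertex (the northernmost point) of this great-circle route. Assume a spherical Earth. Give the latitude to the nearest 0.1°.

The great circle lies in the plane with unit normal n̂ = (p₁ × p₂)/|p₁ × p₂|.
Here n̂_z ≈ -0.144; the vertex latitude is φ_max = arccos|n̂_z| ≈ 81.7°.
Check via Clairaut: cos φ_max = |cos φ₁| · sin C = cos(61.2°)·sin(17.4°) ≈ 0.144, again giving ≈ 81.7°.

≈ 81.7°N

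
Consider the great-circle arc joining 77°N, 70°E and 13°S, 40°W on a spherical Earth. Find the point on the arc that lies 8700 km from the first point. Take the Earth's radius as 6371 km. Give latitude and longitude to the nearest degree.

≈ 15°N, 34°W

Convert each endpoint to a unit vector on the sphere (x = cos φ cos λ, y = cos φ sin λ, z = sin φ).
The central angle between the endpoints is δ = arccos(p₁·p₂) ≈ 1.869 rad (107.1°). The total great-circle distance is δ·R ≈ 1.869 × 6371 ≈ 11910 km, so the target fraction is f = 8700/11910 ≈ 0.730.
Interpolate at f ≈ 0.730 with slerp weights a = sin((1−f)δ)/sin δ ≈ 0.505, b = sin(fδ)/sin δ ≈ 1.024.
p = a·p₁ + b·p₂ ≈ (0.803, -0.535, 0.262); φ = arcsin(p_z) ≈ 15.17°, λ = atan2(p_y, p_x) ≈ -33.65°.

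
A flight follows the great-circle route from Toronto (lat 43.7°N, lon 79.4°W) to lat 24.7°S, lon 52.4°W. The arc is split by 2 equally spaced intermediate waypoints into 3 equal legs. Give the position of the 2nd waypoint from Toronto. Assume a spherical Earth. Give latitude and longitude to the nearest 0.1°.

Convert each endpoint to a unit vector on the sphere (x = cos φ cos λ, y = cos φ sin λ, z = sin φ).
The central angle between the endpoints is δ = arccos(p₁·p₂) ≈ 1.270 rad (72.8°).
Interpolate at f = 2/3 with slerp weights a = sin((1−f)δ)/sin δ ≈ 0.430, b = sin(fδ)/sin δ ≈ 0.784.
p = a·p₁ + b·p₂ ≈ (0.492, -0.870, -0.031); φ = arcsin(p_z) ≈ -1.75°, λ = atan2(p_y, p_x) ≈ -60.52°.

≈ lat 1.8°S, lon 60.5°W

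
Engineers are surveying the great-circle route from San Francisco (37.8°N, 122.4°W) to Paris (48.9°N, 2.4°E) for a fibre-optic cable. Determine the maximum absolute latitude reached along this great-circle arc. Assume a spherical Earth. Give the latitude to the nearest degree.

The great circle lies in the plane with unit normal n̂ = (p₁ × p₂)/|p₁ × p₂|.
Here n̂_z ≈ +0.432; the vertex latitude is φ_max = arccos|n̂_z| ≈ 64.4°.

≈ 64°N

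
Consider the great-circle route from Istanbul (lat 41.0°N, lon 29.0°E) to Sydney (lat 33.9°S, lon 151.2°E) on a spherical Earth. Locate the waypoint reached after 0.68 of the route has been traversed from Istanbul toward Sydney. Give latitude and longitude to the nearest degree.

≈ lat 9°S, lon 113°E

The haversine formula gives a central angle δ ≈ 2.346 rad (134.4°) between the endpoints.
Interpolate at f = 0.68 with slerp weights a = sin((1−f)δ)/sin δ ≈ 0.955, b = sin(fδ)/sin δ ≈ 1.399.
p = a·p₁ + b·p₂ ≈ (-0.388, 0.909, -0.154); φ = arcsin(p_z) ≈ -8.86°, λ = atan2(p_y, p_x) ≈ 113.09°.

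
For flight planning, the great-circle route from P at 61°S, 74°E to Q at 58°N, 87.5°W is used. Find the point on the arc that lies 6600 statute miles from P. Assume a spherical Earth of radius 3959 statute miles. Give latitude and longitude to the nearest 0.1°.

Convert each endpoint to a unit vector on the sphere (x = cos φ cos λ, y = cos φ sin λ, z = sin φ).
The central angle between the endpoints is δ = arccos(p₁·p₂) ≈ 2.970 rad (170.2°). The total great-circle distance is δ·R ≈ 2.970 × 3959 ≈ 11759 mi, so the target fraction is f = 6600/11759 ≈ 0.561.
Interpolate at f ≈ 0.561 with slerp weights a = sin((1−f)δ)/sin δ ≈ 5.655, b = sin(fδ)/sin δ ≈ 5.837.
p = a·p₁ + b·p₂ ≈ (0.891, -0.455, 0.004); φ = arcsin(p_z) ≈ 0.22°, λ = atan2(p_y, p_x) ≈ -27.04°.

≈ 0.2°N, 27.0°W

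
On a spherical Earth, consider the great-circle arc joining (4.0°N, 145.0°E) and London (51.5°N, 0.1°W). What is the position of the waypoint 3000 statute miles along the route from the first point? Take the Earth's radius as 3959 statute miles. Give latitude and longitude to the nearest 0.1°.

≈ (42.8°N, 123.0°E)

Convert each endpoint to a unit vector on the sphere (x = cos φ cos λ, y = cos φ sin λ, z = sin φ).
The central angle between the endpoints is δ = arccos(p₁·p₂) ≈ 2.043 rad (117.0°). The total great-circle distance is δ·R ≈ 2.043 × 3959 ≈ 8088 mi, so the target fraction is f = 3000/8088 ≈ 0.371.
Interpolate at f ≈ 0.371 with slerp weights a = sin((1−f)δ)/sin δ ≈ 1.077, b = sin(fδ)/sin δ ≈ 0.772.
p = a·p₁ + b·p₂ ≈ (-0.400, 0.616, 0.679); φ = arcsin(p_z) ≈ 42.77°, λ = atan2(p_y, p_x) ≈ 123.01°.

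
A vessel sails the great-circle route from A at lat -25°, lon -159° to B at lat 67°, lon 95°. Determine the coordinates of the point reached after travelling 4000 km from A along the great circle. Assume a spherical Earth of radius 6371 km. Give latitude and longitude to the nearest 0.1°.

From cos δ = sin φ₁ sin φ₂ + cos φ₁ cos φ₂ cos Δλ, the central angle is δ ≈ 2.079 rad (119.1°). The total great-circle distance is δ·R ≈ 2.079 × 6371 ≈ 13245 km, so the target fraction is f = 4000/13245 ≈ 0.302.
Interpolate at f ≈ 0.302 with slerp weights a = sin((1−f)δ)/sin δ ≈ 1.136, b = sin(fδ)/sin δ ≈ 0.672.
p = a·p₁ + b·p₂ ≈ (-0.985, -0.107, 0.139); φ = arcsin(p_z) ≈ 7.97°, λ = atan2(p_y, p_x) ≈ -173.77°.

≈ lat 8.0°, lon -173.8°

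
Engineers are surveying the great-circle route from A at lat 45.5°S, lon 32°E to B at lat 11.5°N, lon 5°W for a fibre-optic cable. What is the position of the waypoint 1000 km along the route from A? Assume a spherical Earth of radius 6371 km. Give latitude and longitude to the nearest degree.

Write both endpoints as unit vectors p₁, p₂ with components (cos φ cos λ, cos φ sin λ, sin φ).
The central angle between the endpoints is δ = arccos(p₁·p₂) ≈ 1.152 rad (66.0°). The total great-circle distance is δ·R ≈ 1.152 × 6371 ≈ 7342 km, so the target fraction is f = 1000/7342 ≈ 0.136.
Interpolate at f ≈ 0.136 with slerp weights a = sin((1−f)δ)/sin δ ≈ 0.918, b = sin(fδ)/sin δ ≈ 0.171.
p = a·p₁ + b·p₂ ≈ (0.713, 0.326, -0.621); φ = arcsin(p_z) ≈ -38.37°, λ = atan2(p_y, p_x) ≈ 24.61°.

≈ lat 38°S, lon 25°E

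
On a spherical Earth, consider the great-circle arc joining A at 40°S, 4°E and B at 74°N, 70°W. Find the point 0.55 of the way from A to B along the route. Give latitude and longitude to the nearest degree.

Write both endpoints as unit vectors p₁, p₂ with components (cos φ cos λ, cos φ sin λ, sin φ).
The central angle between the endpoints is δ = arccos(p₁·p₂) ≈ 2.165 rad (124.0°).
Interpolate at f = 0.55 with slerp weights a = sin((1−f)δ)/sin δ ≈ 0.998, b = sin(fδ)/sin δ ≈ 1.121.
p = a·p₁ + b·p₂ ≈ (0.868, -0.237, 0.435); φ = arcsin(p_z) ≈ 25.82°, λ = atan2(p_y, p_x) ≈ -15.26°.

≈ 26°N, 15°W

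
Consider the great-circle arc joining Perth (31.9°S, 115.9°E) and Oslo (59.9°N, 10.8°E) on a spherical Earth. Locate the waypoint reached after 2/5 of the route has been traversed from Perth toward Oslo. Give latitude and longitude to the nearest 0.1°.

The haversine formula gives a central angle δ ≈ 2.175 rad (124.6°) between the endpoints.
Interpolate at f = 2/5 with slerp weights a = sin((1−f)δ)/sin δ ≈ 1.172, b = sin(fδ)/sin δ ≈ 0.929.
p = a·p₁ + b·p₂ ≈ (0.023, 0.983, 0.184); φ = arcsin(p_z) ≈ 10.60°, λ = atan2(p_y, p_x) ≈ 88.67°.

≈ (10.6°N, 88.7°E)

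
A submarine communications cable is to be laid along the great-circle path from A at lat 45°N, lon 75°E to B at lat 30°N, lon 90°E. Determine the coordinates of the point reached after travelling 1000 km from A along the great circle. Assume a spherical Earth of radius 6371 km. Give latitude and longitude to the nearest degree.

Convert each endpoint to a unit vector on the sphere (x = cos φ cos λ, y = cos φ sin λ, z = sin φ).
The central angle between the endpoints is δ = arccos(p₁·p₂) ≈ 0.333 rad (19.1°). The total great-circle distance is δ·R ≈ 0.333 × 6371 ≈ 2122 km, so the target fraction is f = 1000/2122 ≈ 0.471.
Interpolate at f ≈ 0.471 with slerp weights a = sin((1−f)δ)/sin δ ≈ 0.536, b = sin(fδ)/sin δ ≈ 0.478.
p = a·p₁ + b·p₂ ≈ (0.098, 0.780, 0.618); φ = arcsin(p_z) ≈ 38.17°, λ = atan2(p_y, p_x) ≈ 82.84°.

≈ lat 38°N, lon 83°E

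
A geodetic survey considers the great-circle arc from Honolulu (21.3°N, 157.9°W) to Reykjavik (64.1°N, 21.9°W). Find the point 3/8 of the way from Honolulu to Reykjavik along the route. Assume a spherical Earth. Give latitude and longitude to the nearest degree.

≈ 52°N, 142°W

Convert each endpoint to a unit vector on the sphere (x = cos φ cos λ, y = cos φ sin λ, z = sin φ).
The central angle between the endpoints is δ = arccos(p₁·p₂) ≈ 1.537 rad (88.1°).
Interpolate at f = 3/8 with slerp weights a = sin((1−f)δ)/sin δ ≈ 0.820, b = sin(fδ)/sin δ ≈ 0.545.
p = a·p₁ + b·p₂ ≈ (-0.487, -0.376, 0.788); φ = arcsin(p_z) ≈ 52.03°, λ = atan2(p_y, p_x) ≈ -142.30°.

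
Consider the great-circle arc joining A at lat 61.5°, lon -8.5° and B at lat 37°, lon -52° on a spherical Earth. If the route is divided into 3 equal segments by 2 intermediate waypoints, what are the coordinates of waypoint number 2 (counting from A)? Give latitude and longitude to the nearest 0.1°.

≈ lat 46.7°, lon -42.2°

Convert each endpoint to a unit vector on the sphere (x = cos φ cos λ, y = cos φ sin λ, z = sin φ).
The central angle between the endpoints is δ = arccos(p₁·p₂) ≈ 0.635 rad (36.4°).
Interpolate at f = 2/3 with slerp weights a = sin((1−f)δ)/sin δ ≈ 0.354, b = sin(fδ)/sin δ ≈ 0.693.
p = a·p₁ + b·p₂ ≈ (0.508, -0.461, 0.728); φ = arcsin(p_z) ≈ 46.72°, λ = atan2(p_y, p_x) ≈ -42.23°.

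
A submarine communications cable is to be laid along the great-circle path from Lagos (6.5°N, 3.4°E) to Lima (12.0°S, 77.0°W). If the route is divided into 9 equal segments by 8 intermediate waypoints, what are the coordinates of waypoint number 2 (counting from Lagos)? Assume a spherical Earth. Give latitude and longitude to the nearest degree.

≈ 2°N, 14°W

Convert each endpoint to a unit vector on the sphere (x = cos φ cos λ, y = cos φ sin λ, z = sin φ).
The central angle between the endpoints is δ = arccos(p₁·p₂) ≈ 1.432 rad (82.0°).
Interpolate at f = 2/9 with slerp weights a = sin((1−f)δ)/sin δ ≈ 0.906, b = sin(fδ)/sin δ ≈ 0.316.
p = a·p₁ + b·p₂ ≈ (0.968, -0.248, 0.037); φ = arcsin(p_z) ≈ 2.11°, λ = atan2(p_y, p_x) ≈ -14.35°.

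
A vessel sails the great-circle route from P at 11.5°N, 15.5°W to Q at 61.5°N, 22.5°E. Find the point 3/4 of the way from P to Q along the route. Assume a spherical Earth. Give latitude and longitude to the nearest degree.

≈ 50°N, 6°E

From cos δ = sin φ₁ sin φ₂ + cos φ₁ cos φ₂ cos Δλ, the central angle is δ ≈ 0.996 rad (57.1°).
Interpolate at f = 3/4 with slerp weights a = sin((1−f)δ)/sin δ ≈ 0.294, b = sin(fδ)/sin δ ≈ 0.810.
p = a·p₁ + b·p₂ ≈ (0.634, 0.071, 0.770); φ = arcsin(p_z) ≈ 50.35°, λ = atan2(p_y, p_x) ≈ 6.38°.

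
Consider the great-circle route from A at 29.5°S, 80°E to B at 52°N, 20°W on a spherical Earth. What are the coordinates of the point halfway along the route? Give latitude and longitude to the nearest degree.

≈ 17°N, 42°E

Write both endpoints as unit vectors p₁, p₂ with components (cos φ cos λ, cos φ sin λ, sin φ).
The central angle between the endpoints is δ = arccos(p₁·p₂) ≈ 2.073 rad (118.8°).
Interpolate at f = 1/2 with slerp weights a = sin((1−f)δ)/sin δ ≈ 0.982, b = sin(fδ)/sin δ ≈ 0.982.
p = a·p₁ + b·p₂ ≈ (0.716, 0.635, 0.290); φ = arcsin(p_z) ≈ 16.87°, λ = atan2(p_y, p_x) ≈ 41.54°.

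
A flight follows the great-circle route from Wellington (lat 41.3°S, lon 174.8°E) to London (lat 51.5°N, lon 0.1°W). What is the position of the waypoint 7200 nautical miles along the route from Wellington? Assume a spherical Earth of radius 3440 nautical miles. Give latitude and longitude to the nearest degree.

≈ lat 72°N, lon 119°E

Convert each endpoint to a unit vector on the sphere (x = cos φ cos λ, y = cos φ sin λ, z = sin φ).
The central angle between the endpoints is δ = arccos(p₁·p₂) ≈ 2.953 rad (169.2°). The total great-circle distance is δ·R ≈ 2.953 × 3440 ≈ 10160 nmi, so the target fraction is f = 7200/10160 ≈ 0.709.
Interpolate at f ≈ 0.709 with slerp weights a = sin((1−f)δ)/sin δ ≈ 4.052, b = sin(fδ)/sin δ ≈ 4.633.
p = a·p₁ + b·p₂ ≈ (-0.148, 0.271, 0.951); φ = arcsin(p_z) ≈ 72.03°, λ = atan2(p_y, p_x) ≈ 118.61°.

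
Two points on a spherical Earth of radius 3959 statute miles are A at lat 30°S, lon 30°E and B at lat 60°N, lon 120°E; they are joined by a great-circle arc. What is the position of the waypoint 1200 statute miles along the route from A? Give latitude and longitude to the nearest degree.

Convert each endpoint to a unit vector on the sphere (x = cos φ cos λ, y = cos φ sin λ, z = sin φ).
The central angle between the endpoints is δ = arccos(p₁·p₂) ≈ 2.019 rad (115.7°). The total great-circle distance is δ·R ≈ 2.019 × 3959 ≈ 7992 mi, so the target fraction is f = 1200/7992 ≈ 0.150.
Interpolate at f ≈ 0.150 with slerp weights a = sin((1−f)δ)/sin δ ≈ 1.098, b = sin(fδ)/sin δ ≈ 0.331.
p = a·p₁ + b·p₂ ≈ (0.741, 0.619, -0.262); φ = arcsin(p_z) ≈ -15.20°, λ = atan2(p_y, p_x) ≈ 39.88°.

≈ lat 15°S, lon 40°E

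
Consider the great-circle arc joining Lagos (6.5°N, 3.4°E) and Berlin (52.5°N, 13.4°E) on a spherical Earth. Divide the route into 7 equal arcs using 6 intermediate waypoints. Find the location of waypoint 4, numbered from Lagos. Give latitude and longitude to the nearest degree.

Convert each endpoint to a unit vector on the sphere (x = cos φ cos λ, y = cos φ sin λ, z = sin φ).
The central angle between the endpoints is δ = arccos(p₁·p₂) ≈ 0.816 rad (46.7°).
Interpolate at f = 4/7 with slerp weights a = sin((1−f)δ)/sin δ ≈ 0.470, b = sin(fδ)/sin δ ≈ 0.617.
p = a·p₁ + b·p₂ ≈ (0.832, 0.115, 0.543); φ = arcsin(p_z) ≈ 32.88°, λ = atan2(p_y, p_x) ≈ 7.86°.

≈ (33°N, 8°E)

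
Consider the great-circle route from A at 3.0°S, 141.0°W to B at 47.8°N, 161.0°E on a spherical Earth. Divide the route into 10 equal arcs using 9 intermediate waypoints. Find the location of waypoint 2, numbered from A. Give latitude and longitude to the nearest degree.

The haversine formula gives a central angle δ ≈ 1.249 rad (71.5°) between the endpoints.
Interpolate at f = 2/10 with slerp weights a = sin((1−f)δ)/sin δ ≈ 0.886, b = sin(fδ)/sin δ ≈ 0.261.
p = a·p₁ + b·p₂ ≈ (-0.853, -0.500, 0.147); φ = arcsin(p_z) ≈ 8.43°, λ = atan2(p_y, p_x) ≈ -149.63°.

≈ 8°N, 150°W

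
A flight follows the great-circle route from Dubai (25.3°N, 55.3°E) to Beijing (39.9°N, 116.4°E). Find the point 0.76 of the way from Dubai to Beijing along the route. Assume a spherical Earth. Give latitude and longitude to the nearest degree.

The haversine formula gives a central angle δ ≈ 0.916 rad (52.5°) between the endpoints.
Interpolate at f = 0.76 with slerp weights a = sin((1−f)δ)/sin δ ≈ 0.275, b = sin(fδ)/sin δ ≈ 0.808.
p = a·p₁ + b·p₂ ≈ (-0.134, 0.760, 0.636); φ = arcsin(p_z) ≈ 39.50°, λ = atan2(p_y, p_x) ≈ 100.02°.

≈ (39°N, 100°E)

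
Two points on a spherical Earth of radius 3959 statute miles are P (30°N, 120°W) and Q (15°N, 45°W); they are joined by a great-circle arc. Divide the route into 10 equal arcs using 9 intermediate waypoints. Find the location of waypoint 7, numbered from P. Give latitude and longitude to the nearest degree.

≈ (23°N, 65°W)

From cos δ = sin φ₁ sin φ₂ + cos φ₁ cos φ₂ cos Δλ, the central angle is δ ≈ 1.218 rad (69.8°).
Interpolate at f = 7/10 with slerp weights a = sin((1−f)δ)/sin δ ≈ 0.381, b = sin(fδ)/sin δ ≈ 0.802.
p = a·p₁ + b·p₂ ≈ (0.383, -0.834, 0.398); φ = arcsin(p_z) ≈ 23.45°, λ = atan2(p_y, p_x) ≈ -65.31°.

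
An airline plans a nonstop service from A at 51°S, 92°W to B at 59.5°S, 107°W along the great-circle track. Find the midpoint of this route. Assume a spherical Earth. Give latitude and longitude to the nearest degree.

≈ 55°S, 99°W

Write both endpoints as unit vectors p₁, p₂ with components (cos φ cos λ, cos φ sin λ, sin φ).
The central angle between the endpoints is δ = arccos(p₁·p₂) ≈ 0.210 rad (12.0°).
Interpolate at f = 1/2 with slerp weights a = sin((1−f)δ)/sin δ ≈ 0.503, b = sin(fδ)/sin δ ≈ 0.503.
p = a·p₁ + b·p₂ ≈ (-0.086, -0.560, -0.824); φ = arcsin(p_z) ≈ -55.48°, λ = atan2(p_y, p_x) ≈ -98.69°.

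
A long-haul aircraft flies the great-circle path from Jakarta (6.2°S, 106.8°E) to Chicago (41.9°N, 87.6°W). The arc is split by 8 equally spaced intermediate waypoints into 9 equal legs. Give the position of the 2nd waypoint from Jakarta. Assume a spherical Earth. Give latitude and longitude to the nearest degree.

≈ 24°N, 117°E

The haversine formula gives a central angle δ ≈ 2.480 rad (142.1°) between the endpoints.
Interpolate at f = 2/9 with slerp weights a = sin((1−f)δ)/sin δ ≈ 1.524, b = sin(fδ)/sin δ ≈ 0.852.
p = a·p₁ + b·p₂ ≈ (-0.411, 0.817, 0.404); φ = arcsin(p_z) ≈ 23.85°, λ = atan2(p_y, p_x) ≈ 116.73°.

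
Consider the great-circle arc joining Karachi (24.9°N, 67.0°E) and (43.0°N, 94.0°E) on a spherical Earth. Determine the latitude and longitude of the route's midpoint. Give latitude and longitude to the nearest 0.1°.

From cos δ = sin φ₁ sin φ₂ + cos φ₁ cos φ₂ cos Δλ, the central angle is δ ≈ 0.499 rad (28.6°).
Interpolate at f = 1/2 with slerp weights a = sin((1−f)δ)/sin δ ≈ 0.516, b = sin(fδ)/sin δ ≈ 0.516.
p = a·p₁ + b·p₂ ≈ (0.157, 0.807, 0.569); φ = arcsin(p_z) ≈ 34.69°, λ = atan2(p_y, p_x) ≈ 79.03°.

≈ (34.7°N, 79.0°E)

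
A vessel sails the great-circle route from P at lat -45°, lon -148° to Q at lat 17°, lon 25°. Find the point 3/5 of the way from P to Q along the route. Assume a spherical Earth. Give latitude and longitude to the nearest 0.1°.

≈ lat -42.5°, lon 12.7°

The haversine formula gives a central angle δ ≈ 2.642 rad (151.4°) between the endpoints.
Interpolate at f = 3/5 with slerp weights a = sin((1−f)δ)/sin δ ≈ 1.819, b = sin(fδ)/sin δ ≈ 2.088.
p = a·p₁ + b·p₂ ≈ (0.719, 0.162, -0.675); φ = arcsin(p_z) ≈ -42.49°, λ = atan2(p_y, p_x) ≈ 12.73°.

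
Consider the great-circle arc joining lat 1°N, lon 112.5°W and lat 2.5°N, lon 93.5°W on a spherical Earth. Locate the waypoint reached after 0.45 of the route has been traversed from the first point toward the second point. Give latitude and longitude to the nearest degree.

The haversine formula gives a central angle δ ≈ 0.332 rad (19.0°) between the endpoints.
Interpolate at f = 0.45 with slerp weights a = sin((1−f)δ)/sin δ ≈ 0.557, b = sin(fδ)/sin δ ≈ 0.457.
p = a·p₁ + b·p₂ ≈ (-0.241, -0.970, 0.030); φ = arcsin(p_z) ≈ 1.70°, λ = atan2(p_y, p_x) ≈ -103.95°.

≈ lat 2°N, lon 104°W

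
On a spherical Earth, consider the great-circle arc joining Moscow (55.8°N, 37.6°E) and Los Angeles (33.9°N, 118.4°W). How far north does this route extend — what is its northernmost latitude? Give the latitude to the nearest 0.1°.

≈ 79.1°N

The great circle lies in the plane with unit normal n̂ = (p₁ × p₂)/|p₁ × p₂|.
Here n̂_z ≈ -0.190; the vertex latitude is φ_max = arccos|n̂_z| ≈ 79.1°.
Check via Clairaut: cos φ_max = |cos φ₁| · sin C = cos(55.8°)·sin(19.7°) ≈ 0.190, again giving ≈ 79.1°.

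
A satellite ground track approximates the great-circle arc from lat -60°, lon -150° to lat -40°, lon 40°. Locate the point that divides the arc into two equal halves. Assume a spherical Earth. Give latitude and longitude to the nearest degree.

Write both endpoints as unit vectors p₁, p₂ with components (cos φ cos λ, cos φ sin λ, sin φ).
The central angle between the endpoints is δ = arccos(p₁·p₂) ≈ 1.390 rad (79.7°).
Interpolate at f = 1/2 with slerp weights a = sin((1−f)δ)/sin δ ≈ 0.651, b = sin(fδ)/sin δ ≈ 0.651.
p = a·p₁ + b·p₂ ≈ (0.100, 0.158, -0.982); φ = arcsin(p_z) ≈ -79.23°, λ = atan2(p_y, p_x) ≈ 57.60°.

≈ lat -79°, lon 58°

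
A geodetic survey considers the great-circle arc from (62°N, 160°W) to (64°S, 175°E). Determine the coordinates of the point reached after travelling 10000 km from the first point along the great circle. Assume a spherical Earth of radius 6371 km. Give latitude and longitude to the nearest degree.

Write both endpoints as unit vectors p₁, p₂ with components (cos φ cos λ, cos φ sin λ, sin φ).
The central angle between the endpoints is δ = arccos(p₁·p₂) ≈ 2.223 rad (127.4°). The total great-circle distance is δ·R ≈ 2.223 × 6371 ≈ 14164 km, so the target fraction is f = 10000/14164 ≈ 0.706.
Interpolate at f ≈ 0.706 with slerp weights a = sin((1−f)δ)/sin δ ≈ 0.765, b = sin(fδ)/sin δ ≈ 1.258.
p = a·p₁ + b·p₂ ≈ (-0.887, -0.075, -0.455); φ = arcsin(p_z) ≈ -27.10°, λ = atan2(p_y, p_x) ≈ -175.18°.

≈ (27°S, 175°W)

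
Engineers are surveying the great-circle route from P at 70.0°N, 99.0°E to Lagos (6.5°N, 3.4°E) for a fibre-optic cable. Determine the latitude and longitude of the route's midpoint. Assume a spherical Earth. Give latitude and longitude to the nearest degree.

Write both endpoints as unit vectors p₁, p₂ with components (cos φ cos λ, cos φ sin λ, sin φ).
The central angle between the endpoints is δ = arccos(p₁·p₂) ≈ 1.498 rad (85.8°).
Interpolate at f = 1/2 with slerp weights a = sin((1−f)δ)/sin δ ≈ 0.683, b = sin(fδ)/sin δ ≈ 0.683.
p = a·p₁ + b·p₂ ≈ (0.640, 0.271, 0.719); φ = arcsin(p_z) ≈ 45.94°, λ = atan2(p_y, p_x) ≈ 22.92°.

≈ 46°N, 23°E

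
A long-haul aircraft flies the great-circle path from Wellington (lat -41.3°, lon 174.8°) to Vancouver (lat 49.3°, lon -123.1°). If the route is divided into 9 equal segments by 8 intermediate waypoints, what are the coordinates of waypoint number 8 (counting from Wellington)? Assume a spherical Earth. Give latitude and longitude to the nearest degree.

≈ lat 40°, lon -134°

Convert each endpoint to a unit vector on the sphere (x = cos φ cos λ, y = cos φ sin λ, z = sin φ).
The central angle between the endpoints is δ = arccos(p₁·p₂) ≈ 1.845 rad (105.7°).
Interpolate at f = 8/9 with slerp weights a = sin((1−f)δ)/sin δ ≈ 0.212, b = sin(fδ)/sin δ ≈ 1.036.
p = a·p₁ + b·p₂ ≈ (-0.527, -0.552, 0.646); φ = arcsin(p_z) ≈ 40.25°, λ = atan2(p_y, p_x) ≈ -133.70°.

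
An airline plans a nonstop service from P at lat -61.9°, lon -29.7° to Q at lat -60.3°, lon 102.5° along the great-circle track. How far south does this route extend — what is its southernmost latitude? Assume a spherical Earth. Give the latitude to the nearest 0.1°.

≈ -77.4°

The great circle lies in the plane with unit normal n̂ = (p₁ × p₂)/|p₁ × p₂|.
Here n̂_z ≈ +0.218; the vertex latitude is φ_max = arccos|n̂_z| ≈ 77.4°.
Check via Clairaut: cos φ_max = |cos φ₁| · sin C = cos(61.9°)·sin(152.4°) ≈ 0.218, again giving ≈ 77.4°.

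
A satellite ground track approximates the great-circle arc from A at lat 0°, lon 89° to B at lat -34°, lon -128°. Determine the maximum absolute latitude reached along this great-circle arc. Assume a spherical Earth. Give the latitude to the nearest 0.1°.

≈ -48.3°

The great circle lies in the plane with unit normal n̂ = (p₁ × p₂)/|p₁ × p₂|.
Here n̂_z ≈ +0.666; the vertex latitude is φ_max = arccos|n̂_z| ≈ 48.3°.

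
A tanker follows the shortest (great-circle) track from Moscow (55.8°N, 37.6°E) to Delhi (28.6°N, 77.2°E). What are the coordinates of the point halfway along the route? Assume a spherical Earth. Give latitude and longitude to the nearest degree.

≈ (44°N, 62°E)

Write both endpoints as unit vectors p₁, p₂ with components (cos φ cos λ, cos φ sin λ, sin φ).
The central angle between the endpoints is δ = arccos(p₁·p₂) ≈ 0.682 rad (39.1°).
Interpolate at f = 1/2 with slerp weights a = sin((1−f)δ)/sin δ ≈ 0.531, b = sin(fδ)/sin δ ≈ 0.531.
p = a·p₁ + b·p₂ ≈ (0.339, 0.636, 0.693); φ = arcsin(p_z) ≈ 43.85°, λ = atan2(p_y, p_x) ≈ 61.92°.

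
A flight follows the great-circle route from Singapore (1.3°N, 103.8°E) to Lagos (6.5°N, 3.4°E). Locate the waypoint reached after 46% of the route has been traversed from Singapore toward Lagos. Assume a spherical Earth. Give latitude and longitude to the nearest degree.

≈ (6°N, 58°E)

The haversine formula gives a central angle δ ≈ 1.748 rad (100.2°) between the endpoints.
Interpolate at f = 0.46 with slerp weights a = sin((1−f)δ)/sin δ ≈ 0.823, b = sin(fδ)/sin δ ≈ 0.732.
p = a·p₁ + b·p₂ ≈ (0.530, 0.842, 0.102); φ = arcsin(p_z) ≈ 5.83°, λ = atan2(p_y, p_x) ≈ 57.83°.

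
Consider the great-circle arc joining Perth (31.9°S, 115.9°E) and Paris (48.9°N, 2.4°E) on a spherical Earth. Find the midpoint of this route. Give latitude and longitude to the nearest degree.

≈ 15°N, 70°E

Convert each endpoint to a unit vector on the sphere (x = cos φ cos λ, y = cos φ sin λ, z = sin φ).
The central angle between the endpoints is δ = arccos(p₁·p₂) ≈ 2.240 rad (128.4°).
Interpolate at f = 1/2 with slerp weights a = sin((1−f)δ)/sin δ ≈ 1.148, b = sin(fδ)/sin δ ≈ 1.148.
p = a·p₁ + b·p₂ ≈ (0.328, 0.908, 0.258); φ = arcsin(p_z) ≈ 14.98°, λ = atan2(p_y, p_x) ≈ 70.13°.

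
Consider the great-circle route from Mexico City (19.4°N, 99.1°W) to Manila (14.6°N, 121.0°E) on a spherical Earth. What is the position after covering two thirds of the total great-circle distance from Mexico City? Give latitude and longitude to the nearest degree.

≈ 37°N, 162°E

Convert each endpoint to a unit vector on the sphere (x = cos φ cos λ, y = cos φ sin λ, z = sin φ).
The central angle between the endpoints is δ = arccos(p₁·p₂) ≈ 2.233 rad (127.9°).
Interpolate at f = 2/3 with slerp weights a = sin((1−f)δ)/sin δ ≈ 0.859, b = sin(fδ)/sin δ ≈ 1.263.
p = a·p₁ + b·p₂ ≈ (-0.758, 0.248, 0.604); φ = arcsin(p_z) ≈ 37.13°, λ = atan2(p_y, p_x) ≈ 161.86°.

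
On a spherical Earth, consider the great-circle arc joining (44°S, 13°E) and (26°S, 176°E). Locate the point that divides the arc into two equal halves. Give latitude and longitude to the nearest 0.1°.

Convert each endpoint to a unit vector on the sphere (x = cos φ cos λ, y = cos φ sin λ, z = sin φ).
The central angle between the endpoints is δ = arccos(p₁·p₂) ≈ 1.890 rad (108.3°).
Interpolate at f = 1/2 with slerp weights a = sin((1−f)δ)/sin δ ≈ 0.854, b = sin(fδ)/sin δ ≈ 0.854.
p = a·p₁ + b·p₂ ≈ (-0.167, 0.192, -0.967); φ = arcsin(p_z) ≈ -75.27°, λ = atan2(p_y, p_x) ≈ 131.08°.

≈ (75.3°S, 131.1°E)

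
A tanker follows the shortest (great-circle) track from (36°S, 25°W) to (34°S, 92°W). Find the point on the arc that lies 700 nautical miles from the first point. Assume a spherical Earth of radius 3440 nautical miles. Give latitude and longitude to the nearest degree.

Write both endpoints as unit vectors p₁, p₂ with components (cos φ cos λ, cos φ sin λ, sin φ).
The central angle between the endpoints is δ = arccos(p₁·p₂) ≈ 0.939 rad (53.8°). The total great-circle distance is δ·R ≈ 0.939 × 3440 ≈ 3229 nmi, so the target fraction is f = 700/3229 ≈ 0.217.
Interpolate at f ≈ 0.217 with slerp weights a = sin((1−f)δ)/sin δ ≈ 0.831, b = sin(fδ)/sin δ ≈ 0.250.
p = a·p₁ + b·p₂ ≈ (0.602, -0.492, -0.629); φ = arcsin(p_z) ≈ -38.96°, λ = atan2(p_y, p_x) ≈ -39.23°.

≈ (39°S, 39°W)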